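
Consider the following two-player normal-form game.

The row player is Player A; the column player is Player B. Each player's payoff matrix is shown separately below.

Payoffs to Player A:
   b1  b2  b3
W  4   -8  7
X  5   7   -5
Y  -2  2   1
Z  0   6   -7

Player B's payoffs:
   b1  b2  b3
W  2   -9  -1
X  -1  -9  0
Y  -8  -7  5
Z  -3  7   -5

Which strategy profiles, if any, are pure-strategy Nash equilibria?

(W, b1): Player A can switch to X (4 → 5). Not NE.
(W, b2): Player A can switch to X (-8 → 7). Not NE.
(W, b3): Player B can switch to b1 (-1 → 2). Not NE.
(X, b1): Player B can switch to b3 (-1 → 0). Not NE.
(X, b2): Player B can switch to b1 (-9 → -1). Not NE.
(X, b3): Player A can switch to W (-5 → 7). Not NE.
(Y, b1): Player A can switch to W (-2 → 4). Not NE.
(Y, b2): Player A can switch to X (2 → 7). Not NE.
(Y, b3): Player A can switch to W (1 → 7). Not NE.
(Z, b1): Player A can switch to W (0 → 4). Not NE.
(Z, b2): Player A can switch to X (6 → 7). Not NE.
(Z, b3): Player A can switch to W (-7 → 7). Not NE.

No pure-strategy Nash equilibrium.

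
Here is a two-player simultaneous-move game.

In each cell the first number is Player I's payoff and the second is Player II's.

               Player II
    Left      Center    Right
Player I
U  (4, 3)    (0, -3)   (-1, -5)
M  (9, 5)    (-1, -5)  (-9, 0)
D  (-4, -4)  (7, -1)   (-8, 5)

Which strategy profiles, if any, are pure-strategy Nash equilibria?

The unique pure-strategy Nash equilibrium is (M, Left).

For each player, find the best response to each opponent profile; mutual best responses are the pure NE.
Player I against Left: payoffs 4, 9, -4 → best response M.
Player I against Center: payoffs 0, -1, 7 → best response D.
Player I against Right: payoffs -1, -9, -8 → best response U.
Player II against U: payoffs 3, -3, -5 → best response Left.
Player II against M: payoffs 5, -5, 0 → best response Left.
Player II against D: payoffs -4, -1, 5 → best response Right.
Mutual best responses: (M, Left).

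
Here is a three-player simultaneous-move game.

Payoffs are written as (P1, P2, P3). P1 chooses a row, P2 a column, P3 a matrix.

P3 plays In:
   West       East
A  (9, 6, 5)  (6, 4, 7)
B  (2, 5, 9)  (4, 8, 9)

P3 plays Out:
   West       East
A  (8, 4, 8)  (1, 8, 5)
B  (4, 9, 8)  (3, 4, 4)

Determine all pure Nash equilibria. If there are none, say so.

P1 against (West, In): payoffs 9, 2 → best response A.
P1 against (West, Out): payoffs 8, 4 → best response A.
P1 against (East, In): payoffs 6, 4 → best response A.
P1 against (East, Out): payoffs 1, 3 → best response B.
P2 against (A, In): payoffs 6, 4 → best response West.
P2 against (A, Out): payoffs 4, 8 → best response East.
P2 against (B, In): payoffs 5, 8 → best response East.
P2 against (B, Out): payoffs 9, 4 → best response West.
P3 against (A, West): payoffs 5, 8 → best response Out.
P3 against (A, East): payoffs 7, 5 → best response In.
P3 against (B, West): payoffs 9, 8 → best response In.
P3 against (B, East): payoffs 9, 4 → best response In.
No profile is a mutual best response for all players.

There is no pure-strategy Nash equilibrium.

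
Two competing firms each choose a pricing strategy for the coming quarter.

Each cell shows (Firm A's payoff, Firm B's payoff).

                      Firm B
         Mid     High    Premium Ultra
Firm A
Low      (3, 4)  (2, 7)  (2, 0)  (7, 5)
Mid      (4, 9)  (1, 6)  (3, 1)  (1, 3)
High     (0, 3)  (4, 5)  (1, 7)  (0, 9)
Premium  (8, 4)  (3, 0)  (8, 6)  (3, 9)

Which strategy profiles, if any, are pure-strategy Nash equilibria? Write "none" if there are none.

There is no pure-strategy Nash equilibrium.

For each player, find the best response to each opponent profile; mutual best responses are the pure NE.
Firm A against Mid: payoffs 3, 4, 0, 8 → best response Premium.
Firm A against High: payoffs 2, 1, 4, 3 → best response High.
Firm A against Premium: payoffs 2, 3, 1, 8 → best response Premium.
Firm A against Ultra: payoffs 7, 1, 0, 3 → best response Low.
Firm B against Low: payoffs 4, 7, 0, 5 → best response High.
Firm B against Mid: payoffs 9, 6, 1, 3 → best response Mid.
Firm B against High: payoffs 3, 5, 7, 9 → best response Ultra.
Firm B against Premium: payoffs 4, 0, 6, 9 → best response Ultra.
No profile is a mutual best response for all players.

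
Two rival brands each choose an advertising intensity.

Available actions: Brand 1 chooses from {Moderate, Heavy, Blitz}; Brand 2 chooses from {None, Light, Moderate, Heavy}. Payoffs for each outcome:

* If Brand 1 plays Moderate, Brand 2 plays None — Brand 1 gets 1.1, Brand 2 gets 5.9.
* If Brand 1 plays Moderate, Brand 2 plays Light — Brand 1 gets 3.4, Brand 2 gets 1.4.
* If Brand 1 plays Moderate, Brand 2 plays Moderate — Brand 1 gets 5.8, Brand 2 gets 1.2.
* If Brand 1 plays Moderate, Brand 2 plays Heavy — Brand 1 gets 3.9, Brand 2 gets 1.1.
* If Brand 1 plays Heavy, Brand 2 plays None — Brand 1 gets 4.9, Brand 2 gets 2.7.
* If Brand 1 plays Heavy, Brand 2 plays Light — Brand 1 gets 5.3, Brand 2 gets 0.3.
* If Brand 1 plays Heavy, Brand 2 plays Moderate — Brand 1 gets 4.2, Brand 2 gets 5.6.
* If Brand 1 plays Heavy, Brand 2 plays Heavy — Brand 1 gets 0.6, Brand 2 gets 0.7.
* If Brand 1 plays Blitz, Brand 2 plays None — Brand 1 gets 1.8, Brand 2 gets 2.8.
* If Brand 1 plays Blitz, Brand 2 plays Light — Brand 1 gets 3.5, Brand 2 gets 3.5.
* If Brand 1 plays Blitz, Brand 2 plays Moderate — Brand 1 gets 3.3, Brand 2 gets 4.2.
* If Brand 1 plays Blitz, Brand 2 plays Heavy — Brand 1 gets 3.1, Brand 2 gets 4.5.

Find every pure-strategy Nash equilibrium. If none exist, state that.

none

Check each profile: it is a Nash equilibrium iff no player can strictly gain by switching unilaterally.
(Moderate, None): Brand 1 can switch to Heavy (1.1 → 4.9). Not NE.
(Moderate, Light): Brand 1 can switch to Heavy (3.4 → 5.3). Not NE.
(Moderate, Moderate): Brand 2 can switch to None (1.2 → 5.9). Not NE.
(Moderate, Heavy): Brand 2 can switch to None (1.1 → 5.9). Not NE.
(Heavy, None): Brand 2 can switch to Moderate (2.7 → 5.6). Not NE.
(Heavy, Light): Brand 2 can switch to None (0.3 → 2.7). Not NE.
(Heavy, Moderate): Brand 1 can switch to Moderate (4.2 → 5.8). Not NE.
(Heavy, Heavy): Brand 1 can switch to Moderate (0.6 → 3.9). Not NE.
(The remaining 4 profiles each have a profitable deviation by the same check.)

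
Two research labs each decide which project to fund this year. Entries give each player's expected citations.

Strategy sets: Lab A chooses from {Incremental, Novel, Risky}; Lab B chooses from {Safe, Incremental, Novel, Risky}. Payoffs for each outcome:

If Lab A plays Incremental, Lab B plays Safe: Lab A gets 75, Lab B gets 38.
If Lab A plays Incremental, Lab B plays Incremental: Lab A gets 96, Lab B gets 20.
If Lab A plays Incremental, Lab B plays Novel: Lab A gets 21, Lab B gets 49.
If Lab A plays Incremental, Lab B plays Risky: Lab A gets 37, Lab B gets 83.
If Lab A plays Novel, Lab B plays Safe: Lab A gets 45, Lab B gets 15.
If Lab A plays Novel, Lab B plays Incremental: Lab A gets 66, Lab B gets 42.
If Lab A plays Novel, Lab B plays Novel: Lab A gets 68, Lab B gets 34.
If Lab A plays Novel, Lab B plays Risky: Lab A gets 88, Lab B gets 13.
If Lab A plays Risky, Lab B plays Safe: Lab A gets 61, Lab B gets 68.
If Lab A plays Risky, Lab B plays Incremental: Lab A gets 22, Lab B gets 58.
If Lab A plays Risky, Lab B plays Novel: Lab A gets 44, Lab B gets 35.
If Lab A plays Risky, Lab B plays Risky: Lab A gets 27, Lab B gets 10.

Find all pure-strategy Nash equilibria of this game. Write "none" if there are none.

This game has no pure Nash equilibrium.

Lab A against Safe: payoffs 75, 45, 61 → best response Incremental.
Lab A against Incremental: payoffs 96, 66, 22 → best response Incremental.
Lab A against Novel: payoffs 21, 68, 44 → best response Novel.
Lab A against Risky: payoffs 37, 88, 27 → best response Novel.
Lab B against Incremental: payoffs 38, 20, 49, 83 → best response Risky.
Lab B against Novel: payoffs 15, 42, 34, 13 → best response Incremental.
Lab B against Risky: payoffs 68, 58, 35, 10 → best response Safe.
No profile is a mutual best response for all players.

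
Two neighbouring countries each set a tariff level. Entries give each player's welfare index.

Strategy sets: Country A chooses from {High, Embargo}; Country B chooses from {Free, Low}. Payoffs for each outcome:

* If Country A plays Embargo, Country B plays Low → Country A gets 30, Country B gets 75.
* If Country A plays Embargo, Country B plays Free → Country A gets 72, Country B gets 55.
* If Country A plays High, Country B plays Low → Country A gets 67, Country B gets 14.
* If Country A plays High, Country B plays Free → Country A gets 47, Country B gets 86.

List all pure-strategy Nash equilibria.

(High, Free): Country A can switch to Embargo (47 → 72). Not NE.
(High, Low): Country B can switch to Free (14 → 86). Not NE.
(Embargo, Free): Country B can switch to Low (55 → 75). Not NE.
(Embargo, Low): Country A can switch to High (30 → 67). Not NE.

This game has no pure Nash equilibrium.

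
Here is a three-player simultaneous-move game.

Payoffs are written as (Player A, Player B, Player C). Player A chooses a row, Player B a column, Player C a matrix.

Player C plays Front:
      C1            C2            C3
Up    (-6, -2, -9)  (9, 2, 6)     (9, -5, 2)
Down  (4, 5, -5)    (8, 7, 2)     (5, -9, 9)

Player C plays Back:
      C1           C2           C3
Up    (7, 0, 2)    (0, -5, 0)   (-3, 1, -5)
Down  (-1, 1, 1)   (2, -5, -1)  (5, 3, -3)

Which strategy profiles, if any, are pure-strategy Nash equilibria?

For each player, find the best response to each opponent profile; mutual best responses are the pure NE.
Player A against (C1, Front): payoffs -6, 4 → best response Down.
Player A against (C1, Back): payoffs 7, -1 → best response Up.
Player A against (C2, Front): payoffs 9, 8 → best response Up.
Player A against (C2, Back): payoffs 0, 2 → best response Down.
Player A against (C3, Front): payoffs 9, 5 → best response Up.
Player A against (C3, Back): payoffs -3, 5 → best response Down.
Player B against (Up, Front): payoffs -2, 2, -5 → best response C2.
Player B against (Up, Back): payoffs 0, -5, 1 → best response C3.
Player B against (Down, Front): payoffs 5, 7, -9 → best response C2.
Player B against (Down, Back): payoffs 1, -5, 3 → best response C3.
Player C against (Up, C1): payoffs -9, 2 → best response Back.
Player C against (Up, C2): payoffs 6, 0 → best response Front.
Player C against (Up, C3): payoffs 2, -5 → best response Front.
Player C against (Down, C1): payoffs -5, 1 → best response Back.
Player C against (Down, C2): payoffs 2, -1 → best response Front.
Player C against (Down, C3): payoffs 9, -3 → best response Front.
Mutual best responses: (Up, C2, Front).

Pure NE: (Up, C2, Front)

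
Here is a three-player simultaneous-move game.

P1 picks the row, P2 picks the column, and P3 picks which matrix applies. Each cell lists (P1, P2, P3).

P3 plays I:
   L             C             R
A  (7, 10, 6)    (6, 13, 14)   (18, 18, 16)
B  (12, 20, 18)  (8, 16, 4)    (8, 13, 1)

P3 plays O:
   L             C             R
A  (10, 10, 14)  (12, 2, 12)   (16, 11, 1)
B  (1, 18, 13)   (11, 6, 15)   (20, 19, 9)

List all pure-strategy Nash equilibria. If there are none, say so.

(A, L, I): P1 can switch to B (7 → 12). Not NE.
(A, L, O): P2 can switch to R (10 → 11). Not NE.
(A, C, I): P1 can switch to B (6 → 8). Not NE.
(A, C, O): P2 can switch to L (2 → 10). Not NE.
(A, R, I): P1 gets 18, best alternative 8; P2 gets 18, best alternative 13; P3 gets 16, best alternative 1. No profitable deviation — NE.
(A, R, O): P1 can switch to B (16 → 20). Not NE.
(B, L, I): P1 gets 12, best alternative 7; P2 gets 20, best alternative 16; P3 gets 18, best alternative 13. No profitable deviation — NE.
(B, L, O): P1 can switch to A (1 → 10). Not NE.
(B, C, I): P2 can switch to L (16 → 20). Not NE.
(B, C, O): P1 can switch to A (11 → 12). Not NE.
(B, R, I): P1 can switch to A (8 → 18). Not NE.
(B, R, O): P1 gets 20, best alternative 16; P2 gets 19, best alternative 18; P3 gets 9, best alternative 1. No profitable deviation — NE.

(A, R, I), (B, L, I), (B, R, O)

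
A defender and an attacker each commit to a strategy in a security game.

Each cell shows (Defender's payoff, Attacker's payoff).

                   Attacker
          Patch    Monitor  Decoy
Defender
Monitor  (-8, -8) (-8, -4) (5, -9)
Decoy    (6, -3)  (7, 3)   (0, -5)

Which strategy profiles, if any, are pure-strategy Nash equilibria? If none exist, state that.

(Decoy, Monitor)

Defender against Patch: payoffs -8, 6 → best response Decoy.
Defender against Monitor: payoffs -8, 7 → best response Decoy.
Defender against Decoy: payoffs 5, 0 → best response Monitor.
Attacker against Monitor: payoffs -8, -4, -9 → best response Monitor.
Attacker against Decoy: payoffs -3, 3, -5 → best response Monitor.
Mutual best responses: (Decoy, Monitor).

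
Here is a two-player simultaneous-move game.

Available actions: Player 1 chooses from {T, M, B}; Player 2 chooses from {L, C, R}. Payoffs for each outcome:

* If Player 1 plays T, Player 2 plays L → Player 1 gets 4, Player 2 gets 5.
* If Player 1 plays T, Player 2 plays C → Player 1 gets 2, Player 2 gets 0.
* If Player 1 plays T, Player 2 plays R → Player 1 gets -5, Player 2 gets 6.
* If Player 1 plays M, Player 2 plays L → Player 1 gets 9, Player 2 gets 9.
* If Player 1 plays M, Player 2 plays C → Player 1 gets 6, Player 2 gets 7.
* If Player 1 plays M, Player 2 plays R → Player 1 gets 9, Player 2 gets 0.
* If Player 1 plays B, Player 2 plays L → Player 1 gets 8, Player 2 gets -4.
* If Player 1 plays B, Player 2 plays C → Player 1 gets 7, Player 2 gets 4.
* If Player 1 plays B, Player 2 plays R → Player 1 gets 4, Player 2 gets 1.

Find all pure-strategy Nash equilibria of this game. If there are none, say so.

Pure-strategy Nash equilibria: (M, L), (B, C)

Player 1 against L: payoffs 4, 9, 8 → best response M.
Player 1 against C: payoffs 2, 6, 7 → best response B.
Player 1 against R: payoffs -5, 9, 4 → best response M.
Player 2 against T: payoffs 5, 0, 6 → best response R.
Player 2 against M: payoffs 9, 7, 0 → best response L.
Player 2 against B: payoffs -4, 4, 1 → best response C.
Mutual best responses: (M, L); (B, C).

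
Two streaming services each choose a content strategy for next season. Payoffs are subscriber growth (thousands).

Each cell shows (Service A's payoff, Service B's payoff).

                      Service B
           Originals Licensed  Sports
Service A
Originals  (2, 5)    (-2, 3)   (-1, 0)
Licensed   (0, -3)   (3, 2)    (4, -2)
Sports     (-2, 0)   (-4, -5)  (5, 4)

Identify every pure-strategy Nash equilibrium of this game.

Service A against Originals: payoffs 2, 0, -2 → best response Originals.
Service A against Licensed: payoffs -2, 3, -4 → best response Licensed.
Service A against Sports: payoffs -1, 4, 5 → best response Sports.
Service B against Originals: payoffs 5, 3, 0 → best response Originals.
Service B against Licensed: payoffs -3, 2, -2 → best response Licensed.
Service B against Sports: payoffs 0, -5, 4 → best response Sports.
Mutual best responses: (Originals, Originals); (Licensed, Licensed); (Sports, Sports).

(Originals, Originals), (Licensed, Licensed), (Sports, Sports)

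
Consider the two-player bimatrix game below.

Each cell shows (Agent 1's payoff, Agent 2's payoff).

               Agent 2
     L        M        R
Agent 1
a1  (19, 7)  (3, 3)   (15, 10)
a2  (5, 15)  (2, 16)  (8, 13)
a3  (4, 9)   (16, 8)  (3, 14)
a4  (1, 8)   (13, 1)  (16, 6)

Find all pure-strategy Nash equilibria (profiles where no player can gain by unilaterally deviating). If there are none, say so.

For each player, find the best response to each opponent profile; mutual best responses are the pure NE.
Agent 1 against L: payoffs 19, 5, 4, 1 → best response a1.
Agent 1 against M: payoffs 3, 2, 16, 13 → best response a3.
Agent 1 against R: payoffs 15, 8, 3, 16 → best response a4.
Agent 2 against a1: payoffs 7, 3, 10 → best response R.
Agent 2 against a2: payoffs 15, 16, 13 → best response M.
Agent 2 against a3: payoffs 9, 8, 14 → best response R.
Agent 2 against a4: payoffs 8, 1, 6 → best response L.
No profile is a mutual best response for all players.

This game has no pure Nash equilibrium.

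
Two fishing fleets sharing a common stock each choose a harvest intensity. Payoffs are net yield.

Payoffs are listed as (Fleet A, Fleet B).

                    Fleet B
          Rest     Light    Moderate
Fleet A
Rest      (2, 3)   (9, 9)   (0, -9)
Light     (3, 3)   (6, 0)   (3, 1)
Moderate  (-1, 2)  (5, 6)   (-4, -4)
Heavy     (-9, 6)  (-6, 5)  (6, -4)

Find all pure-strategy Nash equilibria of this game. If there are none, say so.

(Rest, Light), (Light, Rest)

Check each profile: it is a Nash equilibrium iff no player can strictly gain by switching unilaterally.
(Rest, Rest): Fleet A can switch to Light (2 → 3). Not NE.
(Rest, Light): Fleet A gets 9, best alternative 6; Fleet B gets 9, best alternative 3. No profitable deviation — NE.
(Rest, Moderate): Fleet A can switch to Light (0 → 3). Not NE.
(Light, Rest): Fleet A gets 3, best alternative 2; Fleet B gets 3, best alternative 1. No profitable deviation — NE.
(Light, Light): Fleet A can switch to Rest (6 → 9). Not NE.
(Light, Moderate): Fleet A can switch to Heavy (3 → 6). Not NE.
(Moderate, Rest): Fleet A can switch to Rest (-1 → 2). Not NE.
(Moderate, Light): Fleet A can switch to Rest (5 → 9). Not NE.
(Moderate, Moderate): Fleet A can switch to Rest (-4 → 0). Not NE.
(Heavy, Rest): Fleet A can switch to Rest (-9 → 2). Not NE.
(The remaining 2 profiles each have a profitable deviation by the same check.)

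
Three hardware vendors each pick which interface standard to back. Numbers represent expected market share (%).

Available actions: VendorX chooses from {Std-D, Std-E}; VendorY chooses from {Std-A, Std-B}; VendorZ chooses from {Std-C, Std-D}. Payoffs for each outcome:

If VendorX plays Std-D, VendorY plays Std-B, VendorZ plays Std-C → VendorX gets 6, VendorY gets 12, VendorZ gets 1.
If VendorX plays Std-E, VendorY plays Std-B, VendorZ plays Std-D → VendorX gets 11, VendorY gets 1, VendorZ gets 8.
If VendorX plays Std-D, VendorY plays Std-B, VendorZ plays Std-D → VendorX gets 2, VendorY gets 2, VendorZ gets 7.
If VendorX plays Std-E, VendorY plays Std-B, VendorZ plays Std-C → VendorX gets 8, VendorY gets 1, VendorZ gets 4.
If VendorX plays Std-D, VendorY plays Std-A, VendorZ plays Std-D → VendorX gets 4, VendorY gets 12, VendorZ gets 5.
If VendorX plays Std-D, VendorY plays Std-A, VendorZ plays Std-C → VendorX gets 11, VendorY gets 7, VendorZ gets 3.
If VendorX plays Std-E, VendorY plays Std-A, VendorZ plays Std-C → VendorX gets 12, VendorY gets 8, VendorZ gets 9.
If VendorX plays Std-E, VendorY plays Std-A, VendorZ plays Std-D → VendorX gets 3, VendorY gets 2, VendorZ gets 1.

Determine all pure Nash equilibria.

The pure Nash equilibria are (Std-D, Std-A, Std-D); (Std-E, Std-A, Std-C).

(Std-D, Std-A, Std-C): VendorX can switch to Std-E (11 → 12). Not NE.
(Std-D, Std-A, Std-D): VendorX gets 4, best alternative 3; VendorY gets 12, best alternative 2; VendorZ gets 5, best alternative 3. No profitable deviation — NE.
(Std-D, Std-B, Std-C): VendorX can switch to Std-E (6 → 8). Not NE.
(Std-D, Std-B, Std-D): VendorX can switch to Std-E (2 → 11). Not NE.
(Std-E, Std-A, Std-C): VendorX gets 12, best alternative 11; VendorY gets 8, best alternative 1; VendorZ gets 9, best alternative 1. No profitable deviation — NE.
(Std-E, Std-A, Std-D): VendorX can switch to Std-D (3 → 4). Not NE.
(Std-E, Std-B, Std-C): VendorY can switch to Std-A (1 → 8). Not NE.
(Std-E, Std-B, Std-D): VendorY can switch to Std-A (1 → 2). Not NE.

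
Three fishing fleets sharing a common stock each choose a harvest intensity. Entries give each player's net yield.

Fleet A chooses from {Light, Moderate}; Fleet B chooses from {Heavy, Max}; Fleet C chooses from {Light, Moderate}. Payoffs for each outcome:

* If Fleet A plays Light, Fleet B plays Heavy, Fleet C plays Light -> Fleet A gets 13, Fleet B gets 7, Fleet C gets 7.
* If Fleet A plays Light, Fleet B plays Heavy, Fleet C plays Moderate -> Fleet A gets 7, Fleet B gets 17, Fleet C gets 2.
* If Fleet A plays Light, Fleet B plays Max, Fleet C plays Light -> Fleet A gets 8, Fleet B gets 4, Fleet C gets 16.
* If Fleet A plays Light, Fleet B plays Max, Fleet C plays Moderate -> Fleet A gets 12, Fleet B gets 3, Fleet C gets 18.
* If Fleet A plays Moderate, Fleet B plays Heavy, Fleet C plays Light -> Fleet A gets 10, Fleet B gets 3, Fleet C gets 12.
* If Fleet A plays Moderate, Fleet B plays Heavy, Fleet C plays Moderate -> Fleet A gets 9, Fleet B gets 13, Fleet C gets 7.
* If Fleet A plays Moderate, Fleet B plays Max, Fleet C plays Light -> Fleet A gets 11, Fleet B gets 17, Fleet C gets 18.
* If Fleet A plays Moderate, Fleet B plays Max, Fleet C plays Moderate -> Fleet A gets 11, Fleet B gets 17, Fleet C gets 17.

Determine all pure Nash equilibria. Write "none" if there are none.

(Light, Heavy, Light) and (Moderate, Max, Light)

(Light, Heavy, Light): Fleet A gets 13, best alternative 10; Fleet B gets 7, best alternative 4; Fleet C gets 7, best alternative 2. No profitable deviation — NE.
(Light, Heavy, Moderate): Fleet A can switch to Moderate (7 → 9). Not NE.
(Light, Max, Light): Fleet A can switch to Moderate (8 → 11). Not NE.
(Light, Max, Moderate): Fleet B can switch to Heavy (3 → 17). Not NE.
(Moderate, Heavy, Light): Fleet A can switch to Light (10 → 13). Not NE.
(Moderate, Heavy, Moderate): Fleet B can switch to Max (13 → 17). Not NE.
(Moderate, Max, Light): Fleet A gets 11, best alternative 8; Fleet B gets 17, best alternative 3; Fleet C gets 18, best alternative 17. No profitable deviation — NE.
(Moderate, Max, Moderate): Fleet A can switch to Light (11 → 12). Not NE.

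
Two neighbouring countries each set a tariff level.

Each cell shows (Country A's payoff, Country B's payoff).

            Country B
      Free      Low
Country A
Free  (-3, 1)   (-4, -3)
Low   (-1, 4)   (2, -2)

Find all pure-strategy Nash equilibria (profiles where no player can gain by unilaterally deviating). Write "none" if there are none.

The unique pure-strategy Nash equilibrium is (Low, Free).

Country A against Free: payoffs -3, -1 → best response Low.
Country A against Low: payoffs -4, 2 → best response Low.
Country B against Free: payoffs 1, -3 → best response Free.
Country B against Low: payoffs 4, -2 → best response Free.
Mutual best responses: (Low, Free).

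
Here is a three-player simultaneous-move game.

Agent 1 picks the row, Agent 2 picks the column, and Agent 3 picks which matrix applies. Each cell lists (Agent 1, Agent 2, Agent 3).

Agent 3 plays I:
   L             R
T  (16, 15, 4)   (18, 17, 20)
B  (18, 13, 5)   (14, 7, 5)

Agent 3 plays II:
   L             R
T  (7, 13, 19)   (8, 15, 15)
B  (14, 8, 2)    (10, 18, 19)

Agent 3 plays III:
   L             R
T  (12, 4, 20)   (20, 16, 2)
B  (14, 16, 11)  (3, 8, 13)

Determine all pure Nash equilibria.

Agent 1 against (L, I): payoffs 16, 18 → best response B.
Agent 1 against (L, II): payoffs 7, 14 → best response B.
Agent 1 against (L, III): payoffs 12, 14 → best response B.
Agent 1 against (R, I): payoffs 18, 14 → best response T.
Agent 1 against (R, II): payoffs 8, 10 → best response B.
Agent 1 against (R, III): payoffs 20, 3 → best response T.
Agent 2 against (T, I): payoffs 15, 17 → best response R.
Agent 2 against (T, II): payoffs 13, 15 → best response R.
Agent 2 against (T, III): payoffs 4, 16 → best response R.
Agent 2 against (B, I): payoffs 13, 7 → best response L.
Agent 2 against (B, II): payoffs 8, 18 → best response R.
Agent 2 against (B, III): payoffs 16, 8 → best response L.
Agent 3 against (T, L): payoffs 4, 19, 20 → best response III.
Agent 3 against (T, R): payoffs 20, 15, 2 → best response I.
Agent 3 against (B, L): payoffs 5, 2, 11 → best response III.
Agent 3 against (B, R): payoffs 5, 19, 13 → best response II.
Mutual best responses: (T, R, I); (B, L, III); (B, R, II).

Pure-strategy Nash equilibria: (T, R, I), (B, L, III), (B, R, II)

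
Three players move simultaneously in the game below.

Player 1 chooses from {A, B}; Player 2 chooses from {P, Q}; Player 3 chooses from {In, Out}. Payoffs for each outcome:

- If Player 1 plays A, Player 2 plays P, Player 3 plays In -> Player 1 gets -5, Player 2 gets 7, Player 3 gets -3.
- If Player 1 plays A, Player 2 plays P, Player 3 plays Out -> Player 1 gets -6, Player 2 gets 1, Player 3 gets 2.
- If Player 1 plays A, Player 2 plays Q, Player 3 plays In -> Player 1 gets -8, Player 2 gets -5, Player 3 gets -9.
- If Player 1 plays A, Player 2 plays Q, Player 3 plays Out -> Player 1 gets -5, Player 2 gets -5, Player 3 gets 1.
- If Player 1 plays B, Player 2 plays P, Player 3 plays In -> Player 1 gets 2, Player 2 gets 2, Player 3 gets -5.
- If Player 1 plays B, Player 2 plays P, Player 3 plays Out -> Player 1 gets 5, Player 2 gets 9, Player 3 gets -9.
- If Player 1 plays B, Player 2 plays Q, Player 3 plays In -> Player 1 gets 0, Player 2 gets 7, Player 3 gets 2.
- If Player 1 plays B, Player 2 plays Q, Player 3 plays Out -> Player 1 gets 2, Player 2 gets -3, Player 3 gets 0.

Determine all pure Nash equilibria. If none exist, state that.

The unique pure-strategy Nash equilibrium is (B, Q, In).

Player 1 against (P, In): payoffs -5, 2 → best response B.
Player 1 against (P, Out): payoffs -6, 5 → best response B.
Player 1 against (Q, In): payoffs -8, 0 → best response B.
Player 1 against (Q, Out): payoffs -5, 2 → best response B.
Player 2 against (A, In): payoffs 7, -5 → best response P.
Player 2 against (A, Out): payoffs 1, -5 → best response P.
Player 2 against (B, In): payoffs 2, 7 → best response Q.
Player 2 against (B, Out): payoffs 9, -3 → best response P.
Player 3 against (A, P): payoffs -3, 2 → best response Out.
Player 3 against (A, Q): payoffs -9, 1 → best response Out.
Player 3 against (B, P): payoffs -5, -9 → best response In.
Player 3 against (B, Q): payoffs 2, 0 → best response In.
Mutual best responses: (B, Q, In).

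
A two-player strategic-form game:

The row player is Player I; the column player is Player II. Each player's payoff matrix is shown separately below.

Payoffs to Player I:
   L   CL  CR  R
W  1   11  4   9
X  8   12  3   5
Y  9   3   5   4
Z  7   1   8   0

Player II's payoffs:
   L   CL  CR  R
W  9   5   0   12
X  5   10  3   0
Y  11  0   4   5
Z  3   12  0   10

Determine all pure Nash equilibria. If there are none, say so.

The pure Nash equilibria are (W, R), (X, CL), (Y, L).

Check each profile: it is a Nash equilibrium iff no player can strictly gain by switching unilaterally.
(W, L): Player I can switch to X (1 → 8). Not NE.
(W, CL): Player I can switch to X (11 → 12). Not NE.
(W, CR): Player I can switch to Y (4 → 5). Not NE.
(W, R): Player I gets 9, best alternative 5; Player II gets 12, best alternative 9. No profitable deviation — NE.
(X, L): Player I can switch to Y (8 → 9). Not NE.
(X, CL): Player I gets 12, best alternative 11; Player II gets 10, best alternative 5. No profitable deviation — NE.
(X, CR): Player I can switch to W (3 → 4). Not NE.
(X, R): Player I can switch to W (5 → 9). Not NE.
(Y, L): Player I gets 9, best alternative 8; Player II gets 11, best alternative 5. No profitable deviation — NE.
(Y, CL): Player I can switch to W (3 → 11). Not NE.
(Y, CR): Player I can switch to Z (5 → 8). Not NE.
(Y, R): Player I can switch to W (4 → 9). Not NE.
(Z, L): Player I can switch to X (7 → 8). Not NE.
(The remaining 3 profiles each have a profitable deviation by the same check.)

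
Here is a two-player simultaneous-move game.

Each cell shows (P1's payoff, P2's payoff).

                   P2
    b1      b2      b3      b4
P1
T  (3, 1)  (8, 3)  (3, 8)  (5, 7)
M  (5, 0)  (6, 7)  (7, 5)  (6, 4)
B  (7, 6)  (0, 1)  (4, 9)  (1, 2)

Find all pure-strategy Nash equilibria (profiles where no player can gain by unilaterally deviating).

P1 against b1: payoffs 3, 5, 7 → best response B.
P1 against b2: payoffs 8, 6, 0 → best response T.
P1 against b3: payoffs 3, 7, 4 → best response M.
P1 against b4: payoffs 5, 6, 1 → best response M.
P2 against T: payoffs 1, 3, 8, 7 → best response b3.
P2 against M: payoffs 0, 7, 5, 4 → best response b2.
P2 against B: payoffs 6, 1, 9, 2 → best response b3.
No profile is a mutual best response for all players.

none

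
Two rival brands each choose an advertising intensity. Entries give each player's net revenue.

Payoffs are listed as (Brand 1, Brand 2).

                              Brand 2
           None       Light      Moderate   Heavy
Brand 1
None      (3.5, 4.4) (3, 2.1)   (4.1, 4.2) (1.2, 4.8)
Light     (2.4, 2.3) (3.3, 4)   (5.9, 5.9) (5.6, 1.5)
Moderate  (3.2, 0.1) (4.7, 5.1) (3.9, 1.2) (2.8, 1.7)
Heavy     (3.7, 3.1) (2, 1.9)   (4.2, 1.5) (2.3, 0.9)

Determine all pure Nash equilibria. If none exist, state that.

The pure Nash equilibria are (Light, Moderate) and (Moderate, Light) and (Heavy, None).

Brand 1 against None: payoffs 3.5, 2.4, 3.2, 3.7 → best response Heavy.
Brand 1 against Light: payoffs 3, 3.3, 4.7, 2 → best response Moderate.
Brand 1 against Moderate: payoffs 4.1, 5.9, 3.9, 4.2 → best response Light.
Brand 1 against Heavy: payoffs 1.2, 5.6, 2.8, 2.3 → best response Light.
Brand 2 against None: payoffs 4.4, 2.1, 4.2, 4.8 → best response Heavy.
Brand 2 against Light: payoffs 2.3, 4, 5.9, 1.5 → best response Moderate.
Brand 2 against Moderate: payoffs 0.1, 5.1, 1.2, 1.7 → best response Light.
Brand 2 against Heavy: payoffs 3.1, 1.9, 1.5, 0.9 → best response None.
Mutual best responses: (Light, Moderate); (Moderate, Light); (Heavy, None).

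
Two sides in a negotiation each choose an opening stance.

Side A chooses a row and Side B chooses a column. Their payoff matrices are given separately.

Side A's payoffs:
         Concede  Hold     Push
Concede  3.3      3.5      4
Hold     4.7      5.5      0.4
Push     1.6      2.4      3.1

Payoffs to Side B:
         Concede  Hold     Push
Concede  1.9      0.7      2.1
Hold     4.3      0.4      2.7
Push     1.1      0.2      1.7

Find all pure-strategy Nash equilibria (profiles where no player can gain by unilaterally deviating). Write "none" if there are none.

Side A against Concede: payoffs 3.3, 4.7, 1.6 → best response Hold.
Side A against Hold: payoffs 3.5, 5.5, 2.4 → best response Hold.
Side A against Push: payoffs 4, 0.4, 3.1 → best response Concede.
Side B against Concede: payoffs 1.9, 0.7, 2.1 → best response Push.
Side B against Hold: payoffs 4.3, 0.4, 2.7 → best response Concede.
Side B against Push: payoffs 1.1, 0.2, 1.7 → best response Push.
Mutual best responses: (Concede, Push); (Hold, Concede).

The pure Nash equilibria are (Concede, Push), (Hold, Concede).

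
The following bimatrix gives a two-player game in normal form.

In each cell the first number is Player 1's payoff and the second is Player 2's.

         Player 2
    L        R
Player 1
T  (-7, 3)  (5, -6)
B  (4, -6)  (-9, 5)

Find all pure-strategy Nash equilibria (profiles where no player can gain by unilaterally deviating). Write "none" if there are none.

(T, L): Player 1 can switch to B (-7 → 4). Not NE.
(T, R): Player 2 can switch to L (-6 → 3). Not NE.
(B, L): Player 2 can switch to R (-6 → 5). Not NE.
(B, R): Player 1 can switch to T (-9 → 5). Not NE.

This game has no pure Nash equilibrium.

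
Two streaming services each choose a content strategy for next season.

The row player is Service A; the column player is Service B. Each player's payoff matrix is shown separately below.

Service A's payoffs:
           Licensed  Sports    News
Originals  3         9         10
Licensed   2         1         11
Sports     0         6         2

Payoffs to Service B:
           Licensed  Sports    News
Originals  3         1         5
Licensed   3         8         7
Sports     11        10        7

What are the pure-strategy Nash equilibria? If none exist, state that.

For each player, find the best response to each opponent profile; mutual best responses are the pure NE.
Service A against Licensed: payoffs 3, 2, 0 → best response Originals.
Service A against Sports: payoffs 9, 1, 6 → best response Originals.
Service A against News: payoffs 10, 11, 2 → best response Licensed.
Service B against Originals: payoffs 3, 1, 5 → best response News.
Service B against Licensed: payoffs 3, 8, 7 → best response Sports.
Service B against Sports: payoffs 11, 10, 7 → best response Licensed.
No profile is a mutual best response for all players.

none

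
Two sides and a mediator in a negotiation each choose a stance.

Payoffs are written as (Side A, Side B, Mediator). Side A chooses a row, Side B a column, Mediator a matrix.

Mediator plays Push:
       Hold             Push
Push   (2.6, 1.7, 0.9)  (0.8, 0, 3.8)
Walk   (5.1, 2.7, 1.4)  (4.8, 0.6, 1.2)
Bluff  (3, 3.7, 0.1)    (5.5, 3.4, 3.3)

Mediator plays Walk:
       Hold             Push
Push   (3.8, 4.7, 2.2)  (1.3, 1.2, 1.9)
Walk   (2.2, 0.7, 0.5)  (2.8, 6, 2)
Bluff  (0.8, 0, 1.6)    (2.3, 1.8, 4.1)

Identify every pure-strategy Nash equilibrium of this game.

Side A against (Hold, Push): payoffs 2.6, 5.1, 3 → best response Walk.
Side A against (Hold, Walk): payoffs 3.8, 2.2, 0.8 → best response Push.
Side A against (Push, Push): payoffs 0.8, 4.8, 5.5 → best response Bluff.
Side A against (Push, Walk): payoffs 1.3, 2.8, 2.3 → best response Walk.
Side B against (Push, Push): payoffs 1.7, 0 → best response Hold.
Side B against (Push, Walk): payoffs 4.7, 1.2 → best response Hold.
Side B against (Walk, Push): payoffs 2.7, 0.6 → best response Hold.
Side B against (Walk, Walk): payoffs 0.7, 6 → best response Push.
Side B against (Bluff, Push): payoffs 3.7, 3.4 → best response Hold.
Side B against (Bluff, Walk): payoffs 0, 1.8 → best response Push.
Mediator against (Push, Hold): payoffs 0.9, 2.2 → best response Walk.
Mediator against (Push, Push): payoffs 3.8, 1.9 → best response Push.
Mediator against (Walk, Hold): payoffs 1.4, 0.5 → best response Push.
Mediator against (Walk, Push): payoffs 1.2, 2 → best response Walk.
Mediator against (Bluff, Hold): payoffs 0.1, 1.6 → best response Walk.
Mediator against (Bluff, Push): payoffs 3.3, 4.1 → best response Walk.
Mutual best responses: (Push, Hold, Walk); (Walk, Hold, Push); (Walk, Push, Walk).

Pure-strategy Nash equilibria: (Push, Hold, Walk); (Walk, Hold, Push); (Walk, Push, Walk)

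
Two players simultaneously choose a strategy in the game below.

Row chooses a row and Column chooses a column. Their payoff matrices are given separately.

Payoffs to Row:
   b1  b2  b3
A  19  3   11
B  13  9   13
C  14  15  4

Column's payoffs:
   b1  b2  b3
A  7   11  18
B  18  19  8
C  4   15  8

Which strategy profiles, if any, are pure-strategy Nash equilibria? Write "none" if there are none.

(A, b1): Column can switch to b2 (7 → 11). Not NE.
(A, b2): Row can switch to B (3 → 9). Not NE.
(A, b3): Row can switch to B (11 → 13). Not NE.
(B, b1): Row can switch to A (13 → 19). Not NE.
(B, b2): Row can switch to C (9 → 15). Not NE.
(B, b3): Column can switch to b1 (8 → 18). Not NE.
(C, b1): Row can switch to A (14 → 19). Not NE.
(C, b2): Row gets 15, best alternative 9; Column gets 15, best alternative 8. No profitable deviation — NE.
(C, b3): Row can switch to A (4 → 11). Not NE.

The unique pure-strategy Nash equilibrium is (C, b2).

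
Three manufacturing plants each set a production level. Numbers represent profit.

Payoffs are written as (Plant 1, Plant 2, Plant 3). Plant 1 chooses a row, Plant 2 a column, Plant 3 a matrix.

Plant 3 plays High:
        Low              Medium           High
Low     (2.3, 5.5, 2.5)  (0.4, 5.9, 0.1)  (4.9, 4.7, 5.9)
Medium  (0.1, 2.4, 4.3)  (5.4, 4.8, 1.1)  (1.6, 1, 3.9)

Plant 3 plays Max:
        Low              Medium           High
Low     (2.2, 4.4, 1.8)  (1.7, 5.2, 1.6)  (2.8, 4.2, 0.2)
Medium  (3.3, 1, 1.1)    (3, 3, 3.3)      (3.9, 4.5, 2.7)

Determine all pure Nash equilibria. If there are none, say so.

For each player, find the best response to each opponent profile; mutual best responses are the pure NE.
Plant 1 against (Low, High): payoffs 2.3, 0.1 → best response Low.
Plant 1 against (Low, Max): payoffs 2.2, 3.3 → best response Medium.
Plant 1 against (Medium, High): payoffs 0.4, 5.4 → best response Medium.
Plant 1 against (Medium, Max): payoffs 1.7, 3 → best response Medium.
Plant 1 against (High, High): payoffs 4.9, 1.6 → best response Low.
Plant 1 against (High, Max): payoffs 2.8, 3.9 → best response Medium.
Plant 2 against (Low, High): payoffs 5.5, 5.9, 4.7 → best response Medium.
Plant 2 against (Low, Max): payoffs 4.4, 5.2, 4.2 → best response Medium.
Plant 2 against (Medium, High): payoffs 2.4, 4.8, 1 → best response Medium.
Plant 2 against (Medium, Max): payoffs 1, 3, 4.5 → best response High.
Plant 3 against (Low, Low): payoffs 2.5, 1.8 → best response High.
Plant 3 against (Low, Medium): payoffs 0.1, 1.6 → best response Max.
Plant 3 against (Low, High): payoffs 5.9, 0.2 → best response High.
Plant 3 against (Medium, Low): payoffs 4.3, 1.1 → best response High.
Plant 3 against (Medium, Medium): payoffs 1.1, 3.3 → best response Max.
Plant 3 against (Medium, High): payoffs 3.9, 2.7 → best response High.
No profile is a mutual best response for all players.

none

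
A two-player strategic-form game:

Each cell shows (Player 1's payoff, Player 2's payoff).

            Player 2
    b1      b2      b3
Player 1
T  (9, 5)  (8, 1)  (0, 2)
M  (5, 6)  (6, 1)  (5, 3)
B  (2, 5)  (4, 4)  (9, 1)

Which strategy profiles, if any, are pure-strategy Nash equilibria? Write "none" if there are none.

The unique pure-strategy Nash equilibrium is (T, b1).

Player 1 against b1: payoffs 9, 5, 2 → best response T.
Player 1 against b2: payoffs 8, 6, 4 → best response T.
Player 1 against b3: payoffs 0, 5, 9 → best response B.
Player 2 against T: payoffs 5, 1, 2 → best response b1.
Player 2 against M: payoffs 6, 1, 3 → best response b1.
Player 2 against B: payoffs 5, 4, 1 → best response b1.
Mutual best responses: (T, b1).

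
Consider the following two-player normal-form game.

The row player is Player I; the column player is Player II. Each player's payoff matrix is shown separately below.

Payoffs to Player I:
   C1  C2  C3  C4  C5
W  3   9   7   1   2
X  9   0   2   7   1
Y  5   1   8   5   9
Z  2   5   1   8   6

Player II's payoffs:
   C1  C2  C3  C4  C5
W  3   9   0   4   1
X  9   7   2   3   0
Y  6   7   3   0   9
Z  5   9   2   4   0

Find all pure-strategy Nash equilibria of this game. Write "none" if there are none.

The pure Nash equilibria are (W, C2), (X, C1), (Y, C5).

Check each profile: it is a Nash equilibrium iff no player can strictly gain by switching unilaterally.
(W, C1): Player I can switch to X (3 → 9). Not NE.
(W, C2): Player I gets 9, best alternative 5; Player II gets 9, best alternative 4. No profitable deviation — NE.
(W, C3): Player I can switch to Y (7 → 8). Not NE.
(W, C4): Player I can switch to X (1 → 7). Not NE.
(W, C5): Player I can switch to Y (2 → 9). Not NE.
(X, C1): Player I gets 9, best alternative 5; Player II gets 9, best alternative 7. No profitable deviation — NE.
(X, C2): Player I can switch to W (0 → 9). Not NE.
(X, C3): Player I can switch to W (2 → 7). Not NE.
(X, C4): Player I can switch to Z (7 → 8). Not NE.
(X, C5): Player I can switch to W (1 → 2). Not NE.
(Y, C5): Player I gets 9, best alternative 6; Player II gets 9, best alternative 7. No profitable deviation — NE.
(The remaining 9 profiles each have a profitable deviation by the same check.)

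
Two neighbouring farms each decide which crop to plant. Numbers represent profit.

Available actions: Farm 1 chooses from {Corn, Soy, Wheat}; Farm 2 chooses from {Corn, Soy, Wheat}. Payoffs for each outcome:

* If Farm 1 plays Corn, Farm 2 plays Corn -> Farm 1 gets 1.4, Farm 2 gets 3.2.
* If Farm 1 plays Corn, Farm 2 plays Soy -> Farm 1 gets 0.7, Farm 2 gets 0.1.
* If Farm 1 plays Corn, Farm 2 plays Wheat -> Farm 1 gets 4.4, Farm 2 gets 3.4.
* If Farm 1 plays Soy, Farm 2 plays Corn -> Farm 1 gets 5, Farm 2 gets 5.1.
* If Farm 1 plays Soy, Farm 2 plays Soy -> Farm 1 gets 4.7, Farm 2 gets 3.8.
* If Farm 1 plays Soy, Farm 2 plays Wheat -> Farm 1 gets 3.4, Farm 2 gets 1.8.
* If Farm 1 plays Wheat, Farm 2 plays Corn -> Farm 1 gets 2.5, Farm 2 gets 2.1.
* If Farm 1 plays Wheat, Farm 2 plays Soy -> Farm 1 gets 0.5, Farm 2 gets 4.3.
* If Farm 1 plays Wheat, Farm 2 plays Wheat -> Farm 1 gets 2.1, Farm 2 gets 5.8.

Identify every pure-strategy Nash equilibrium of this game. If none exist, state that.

(Corn, Wheat), (Soy, Corn)

(Corn, Corn): Farm 1 can switch to Soy (1.4 → 5). Not NE.
(Corn, Soy): Farm 1 can switch to Soy (0.7 → 4.7). Not NE.
(Corn, Wheat): Farm 1 gets 4.4, best alternative 3.4; Farm 2 gets 3.4, best alternative 3.2. No profitable deviation — NE.
(Soy, Corn): Farm 1 gets 5, best alternative 2.5; Farm 2 gets 5.1, best alternative 3.8. No profitable deviation — NE.
(Soy, Soy): Farm 2 can switch to Corn (3.8 → 5.1). Not NE.
(Soy, Wheat): Farm 1 can switch to Corn (3.4 → 4.4). Not NE.
(Wheat, Corn): Farm 1 can switch to Soy (2.5 → 5). Not NE.
(Wheat, Soy): Farm 1 can switch to Corn (0.5 → 0.7). Not NE.
(Wheat, Wheat): Farm 1 can switch to Corn (2.1 → 4.4). Not NE.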